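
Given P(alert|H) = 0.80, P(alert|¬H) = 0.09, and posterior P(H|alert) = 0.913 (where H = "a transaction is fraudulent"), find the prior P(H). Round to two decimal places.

Bayes' rule in odds form gives O(H|E) = O(H)·[P(E|H)/P(E|¬H)], hence O(H) = O(H|E)/LR.
Posterior odds = 0.913/(1−0.913) = 10.4943. LR = 0.80/0.09 = 8.8889.
Prior odds = 10.4943/8.8889 = 1.1806, so P(H) = 1.1806/(1+1.1806) ≈ 0.54.

P(H) = 0.54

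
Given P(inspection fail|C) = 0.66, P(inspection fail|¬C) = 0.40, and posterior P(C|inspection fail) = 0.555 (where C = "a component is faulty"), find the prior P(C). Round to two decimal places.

P(C) = 0.43

Bayes' rule in odds form gives O(C|E) = O(C)·[P(E|C)/P(E|¬C)], hence O(C) = O(C|E)/LR.
Posterior odds = 0.555/(1−0.555) = 1.2472. LR = 0.66/0.40 = 1.6500.
Prior odds = 1.2472/1.6500 = 0.7559, so P(C) = 0.7559/(1+0.7559) ≈ 0.43.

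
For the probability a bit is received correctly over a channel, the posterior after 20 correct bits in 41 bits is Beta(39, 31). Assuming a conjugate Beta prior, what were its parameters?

Beta is conjugate to the binomial likelihood: posterior = Beta(a+s, b+f).
Subtract the data counts: 39−20=19, 31−21=10.

Beta(19, 10)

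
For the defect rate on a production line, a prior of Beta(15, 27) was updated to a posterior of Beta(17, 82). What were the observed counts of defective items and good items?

A Beta(α, β) prior with s successes and f failures in binomial data gives a Beta(α+s, β+f) posterior.
So s = 17 − 15 = 2 and f = 82 − 27 = 55.

2 defective items and 55 good items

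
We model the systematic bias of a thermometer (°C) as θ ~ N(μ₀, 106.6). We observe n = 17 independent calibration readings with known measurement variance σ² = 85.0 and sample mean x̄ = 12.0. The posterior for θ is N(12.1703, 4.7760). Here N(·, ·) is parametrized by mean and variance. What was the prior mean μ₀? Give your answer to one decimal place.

The posterior mean is a precision-weighted average: μ_n = (τ₀μ₀ + τ_data·x̄)/(τ₀+τ_data), with τ₀=1/σ₀² and τ_data=n/σ².
Here τ₀ = 1/106.6 = 0.009381 and τ_data = 17/85.0 = 0.200000, so τ_n = 0.209381.
Rearranging for μ₀: μ₀ = (μ_n·τ_n − τ_data·x̄)/τ₀ = (12.1703·0.209381 − 0.200000·12.0) / 0.009381 = 0.148230/0.009381 ≈ 15.8.

μ₀ = 15.8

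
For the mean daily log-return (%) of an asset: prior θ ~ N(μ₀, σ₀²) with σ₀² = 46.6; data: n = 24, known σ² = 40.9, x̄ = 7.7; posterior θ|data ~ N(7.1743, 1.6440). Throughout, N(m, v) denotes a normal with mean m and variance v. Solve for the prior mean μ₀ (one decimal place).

μ₀ = -7.2

The posterior mean is a precision-weighted average: μ_n = (τ₀μ₀ + τ_data·x̄)/(τ₀+τ_data), with τ₀=1/σ₀² and τ_data=n/σ².
Here τ₀ = 1/46.6 = 0.021459 and τ_data = 24/40.9 = 0.586797, so τ_n = 0.608256.
Rearranging for μ₀: μ₀ = (μ_n·τ_n − τ_data·x̄)/τ₀ = (7.1743·0.608256 − 0.586797·7.7) / 0.021459 = -0.154526/0.021459 ≈ -7.2.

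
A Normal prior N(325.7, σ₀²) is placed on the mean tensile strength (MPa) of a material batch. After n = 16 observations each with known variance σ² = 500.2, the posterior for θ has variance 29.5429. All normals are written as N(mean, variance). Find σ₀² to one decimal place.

σ₀² = 537.1

Posterior precision equals prior precision plus data precision: 1/σ_n² = 1/σ₀² + n/σ².
So 1/σ₀² = 1/29.5429 − 16/500.2 = 0.033849 − 0.031987 = 0.001862.
Hence σ₀² = 1/0.001862 ≈ 537.1.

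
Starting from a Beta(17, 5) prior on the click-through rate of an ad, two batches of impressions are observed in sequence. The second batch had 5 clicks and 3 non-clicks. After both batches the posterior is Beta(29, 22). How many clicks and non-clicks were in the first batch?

Sequential conjugate updates are equivalent to a single update on the pooled data, so total successes = posterior α − prior α and total failures = posterior β − prior β.
Total across both batches: 29−17=12 clicks, 22−5=17 non-clicks.
Subtract the second batch: 12−5=7 clicks and 17−3=14 non-clicks.

7 clicks and 14 non-clicks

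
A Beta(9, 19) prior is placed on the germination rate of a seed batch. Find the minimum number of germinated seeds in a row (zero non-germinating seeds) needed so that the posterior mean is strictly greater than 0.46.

After k germinated seeds and 0 non-germinating seeds the posterior is Beta(9+k, 19), with mean (9+k)/(9+19+k).
Set (9+k)/(28+k) > 0.46 and solve: k > (0.46·28 − 9)/(1 − 0.46) = 7.185.
The smallest integer exceeding 7.185 is 8.

k = 8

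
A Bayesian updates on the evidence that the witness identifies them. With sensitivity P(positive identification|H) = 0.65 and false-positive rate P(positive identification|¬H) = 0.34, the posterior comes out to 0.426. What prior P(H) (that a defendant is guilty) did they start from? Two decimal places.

In odds form, posterior odds = prior odds × likelihood ratio, so prior odds = posterior odds ÷ LR.
Posterior odds = 0.426/(1−0.426) = 0.7422. LR = 0.65/0.34 = 1.9118.
Prior odds = 0.7422/1.9118 = 0.3882, so P(H) = 0.3882/(1+0.3882) ≈ 0.28.

P(H) = 0.28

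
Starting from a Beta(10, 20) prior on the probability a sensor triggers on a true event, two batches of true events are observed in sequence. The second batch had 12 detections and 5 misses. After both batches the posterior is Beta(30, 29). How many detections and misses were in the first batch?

8 detections and 4 misses

Because Beta–binomial updating is additive in the counts, the combined data contributed (α_post−α_prior, β_post−β_prior) successes and failures.
Total across both batches: 30−10=20 detections, 29−20=9 misses.
Subtract the second batch: 20−12=8 detections and 9−5=4 misses.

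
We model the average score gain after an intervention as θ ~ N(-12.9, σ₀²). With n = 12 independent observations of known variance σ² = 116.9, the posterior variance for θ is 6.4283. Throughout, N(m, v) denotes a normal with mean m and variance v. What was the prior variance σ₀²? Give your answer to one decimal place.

Posterior precision equals prior precision plus data precision: 1/σ_n² = 1/σ₀² + n/σ².
So 1/σ₀² = 1/6.4283 − 12/116.9 = 0.155562 − 0.102652 = 0.052910.
Hence σ₀² = 1/0.052910 ≈ 18.9.

σ₀² = 18.9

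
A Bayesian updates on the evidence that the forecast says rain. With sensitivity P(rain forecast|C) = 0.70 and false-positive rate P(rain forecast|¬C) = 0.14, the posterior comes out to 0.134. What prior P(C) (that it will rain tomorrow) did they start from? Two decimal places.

In odds form, posterior odds = prior odds × likelihood ratio, so prior odds = posterior odds ÷ LR.
Posterior odds = 0.134/(1−0.134) = 0.1547. LR = 0.70/0.14 = 5.0000.
Prior odds = 0.1547/5.0000 = 0.0309, so P(C) = 0.0309/(1+0.0309) ≈ 0.03.

P(C) = 0.03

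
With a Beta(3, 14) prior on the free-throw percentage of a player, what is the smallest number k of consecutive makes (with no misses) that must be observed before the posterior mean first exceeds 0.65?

After k makes and 0 misses the posterior is Beta(3+k, 14), with mean (3+k)/(3+14+k).
Set (3+k)/(17+k) > 0.65 and solve: k > (0.65·17 − 3)/(1 − 0.65) = 23.000.
The smallest integer exceeding 23.000 is 24, and checking k=24: (27)/(41) = 0.6585 > 0.65.

k = 24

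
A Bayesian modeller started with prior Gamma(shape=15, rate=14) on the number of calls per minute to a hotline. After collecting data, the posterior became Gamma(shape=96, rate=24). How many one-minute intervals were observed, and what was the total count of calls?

n = 10 one-minute intervals with total 81 calls

Gamma–Poisson conjugacy: posterior shape = α + Σxᵢ, posterior rate = β + n.
Matching: Σxᵢ = 96 − 15 = 81 and n = 24 − 14 = 10.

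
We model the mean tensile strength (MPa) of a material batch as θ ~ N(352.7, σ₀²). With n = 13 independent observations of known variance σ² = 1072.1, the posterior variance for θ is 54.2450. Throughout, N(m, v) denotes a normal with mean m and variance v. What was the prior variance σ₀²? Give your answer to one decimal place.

Posterior precision equals prior precision plus data precision: 1/σ_n² = 1/σ₀² + n/σ².
So 1/σ₀² = 1/54.2450 − 13/1072.1 = 0.018435 − 0.012126 = 0.006309.
Hence σ₀² = 1/0.006309 ≈ 158.5.

σ₀² = 158.5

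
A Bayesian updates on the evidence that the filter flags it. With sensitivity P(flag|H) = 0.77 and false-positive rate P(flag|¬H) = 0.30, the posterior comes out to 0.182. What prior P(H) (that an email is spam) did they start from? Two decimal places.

Bayes' rule in odds form gives O(H|E) = O(H)·[P(E|H)/P(E|¬H)], hence O(H) = O(H|E)/LR.
Posterior odds = 0.182/(1−0.182) = 0.2225. LR = 0.77/0.30 = 2.5667.
Prior odds = 0.2225/2.5667 = 0.0867, so P(H) = 0.0867/(1+0.0867) ≈ 0.08.

P(H) = 0.08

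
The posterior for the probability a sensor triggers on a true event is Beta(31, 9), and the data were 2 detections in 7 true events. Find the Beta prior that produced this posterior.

Beta is conjugate to the binomial likelihood: posterior = Beta(α+s, β+f).
Subtract the data counts: 31−2=29, 9−5=4.

Beta(29, 4)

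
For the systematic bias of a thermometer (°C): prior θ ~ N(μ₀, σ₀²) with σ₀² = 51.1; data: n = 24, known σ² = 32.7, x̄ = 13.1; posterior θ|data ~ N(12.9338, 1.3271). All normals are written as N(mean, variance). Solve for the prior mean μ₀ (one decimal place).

μ₀ = 6.7

The posterior mean is a precision-weighted average: μ_n = (τ₀μ₀ + τ_data·x̄)/(τ₀+τ_data), with τ₀=1/σ₀² and τ_data=n/σ².
Here τ₀ = 1/51.1 = 0.019569 and τ_data = 24/32.7 = 0.733945, so τ_n = 0.753514.
Rearranging for μ₀: μ₀ = (μ_n·τ_n − τ_data·x̄)/τ₀ = (12.9338·0.753514 − 0.733945·13.1) / 0.019569 = 0.131120/0.019569 ≈ 6.7.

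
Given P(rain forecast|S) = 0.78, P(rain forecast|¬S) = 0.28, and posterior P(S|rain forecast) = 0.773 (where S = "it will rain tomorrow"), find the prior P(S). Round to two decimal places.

P(S) = 0.55

Bayes' rule in odds form gives O(S|E) = O(S)·[P(E|S)/P(E|¬S)], hence O(S) = O(S|E)/LR.
Posterior odds = 0.773/(1−0.773) = 3.4053. LR = 0.78/0.28 = 2.7857.
Prior odds = 3.4053/2.7857 = 1.2224, so P(S) = 1.2224/(1+1.2224) ≈ 0.55.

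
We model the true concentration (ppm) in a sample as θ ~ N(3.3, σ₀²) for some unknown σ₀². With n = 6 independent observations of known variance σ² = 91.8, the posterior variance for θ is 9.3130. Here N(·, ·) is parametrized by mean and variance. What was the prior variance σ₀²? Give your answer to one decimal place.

σ₀² = 23.8

For the Normal–Normal model with known σ², precisions add: τ_n = τ₀ + n/σ².
So 1/σ₀² = 1/9.3130 − 6/91.8 = 0.107377 − 0.065359 = 0.042018.
Hence σ₀² = 1/0.042018 ≈ 23.8.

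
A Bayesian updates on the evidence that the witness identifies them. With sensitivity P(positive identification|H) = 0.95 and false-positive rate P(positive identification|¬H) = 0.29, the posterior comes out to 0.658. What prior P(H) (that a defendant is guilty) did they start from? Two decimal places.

P(H) = 0.37

Bayes' rule in odds form gives O(H|E) = O(H)·[P(E|H)/P(E|¬H)], hence O(H) = O(H|E)/LR.
Posterior odds = 0.658/(1−0.658) = 1.9240. LR = 0.95/0.29 = 3.2759.
Prior odds = 1.9240/3.2759 = 0.5873, so P(H) = 0.5873/(1+0.5873) ≈ 0.37.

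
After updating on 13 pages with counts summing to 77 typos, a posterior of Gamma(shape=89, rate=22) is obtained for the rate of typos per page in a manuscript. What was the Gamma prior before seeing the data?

A Gamma(α, β) prior (rate parametrization) on a Poisson rate with n observations summing to S gives posterior Gamma(α+S, β+n).
So α = 89 − 77 = 12 and β = 22 − 13 = 9.

Gamma(shape=12, rate=9)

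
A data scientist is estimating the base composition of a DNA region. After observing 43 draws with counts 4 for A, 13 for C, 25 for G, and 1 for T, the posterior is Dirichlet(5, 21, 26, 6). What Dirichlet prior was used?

Dirichlet(1, 8, 1, 5)

For a Dirichlet(α) prior with multinomial counts c, the posterior is Dirichlet(α + c) componentwise.
Subtract each count from the matching posterior parameter: 5−4=1, 21−13=8, 26−25=1, 6−1=5.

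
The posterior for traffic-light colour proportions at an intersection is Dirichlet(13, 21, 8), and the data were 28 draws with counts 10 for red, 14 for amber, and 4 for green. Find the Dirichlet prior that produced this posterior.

Dirichlet(3, 7, 4)

For a Dirichlet(α) prior with multinomial counts c, the posterior is Dirichlet(α + c) componentwise.
Subtract each count from the matching posterior parameter: 13−10=3, 21−14=7, 8−4=4.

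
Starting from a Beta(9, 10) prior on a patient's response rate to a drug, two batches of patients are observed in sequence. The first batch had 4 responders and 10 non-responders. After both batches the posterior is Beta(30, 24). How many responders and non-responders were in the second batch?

17 responders and 4 non-responders

Because Beta–binomial updating is additive in the counts, the combined data contributed (α_post−α_prior, β_post−β_prior) successes and failures.
Total across both batches: 30−9=21 responders, 24−10=14 non-responders.
Subtract the first batch: 21−4=17 responders and 14−10=4 non-responders.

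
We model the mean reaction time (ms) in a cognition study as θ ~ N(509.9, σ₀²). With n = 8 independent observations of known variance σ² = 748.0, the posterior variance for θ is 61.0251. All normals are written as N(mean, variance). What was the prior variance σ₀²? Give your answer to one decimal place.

σ₀² = 175.7

Posterior precision equals prior precision plus data precision: 1/σ_n² = 1/σ₀² + n/σ².
So 1/σ₀² = 1/61.0251 − 8/748.0 = 0.016387 − 0.010695 = 0.005692.
Hence σ₀² = 1/0.005692 ≈ 175.7.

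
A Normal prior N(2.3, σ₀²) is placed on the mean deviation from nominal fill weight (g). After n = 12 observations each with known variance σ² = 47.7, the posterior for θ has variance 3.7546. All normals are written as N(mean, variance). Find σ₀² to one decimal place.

σ₀² = 67.7

Posterior precision equals prior precision plus data precision: 1/σ_n² = 1/σ₀² + n/σ².
So 1/σ₀² = 1/3.7546 − 12/47.7 = 0.266340 − 0.251572 = 0.014768.
Hence σ₀² = 1/0.014768 ≈ 67.7.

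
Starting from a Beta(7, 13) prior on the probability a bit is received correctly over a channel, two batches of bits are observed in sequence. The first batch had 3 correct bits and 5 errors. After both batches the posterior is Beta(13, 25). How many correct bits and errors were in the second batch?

3 correct bits and 7 errors

Sequential conjugate updates are equivalent to a single update on the pooled data, so total successes = posterior α − prior α and total failures = posterior β − prior β.
Total across both batches: 13−7=6 correct bits, 25−13=12 errors.
Subtract the first batch: 6−3=3 correct bits and 12−5=7 errors.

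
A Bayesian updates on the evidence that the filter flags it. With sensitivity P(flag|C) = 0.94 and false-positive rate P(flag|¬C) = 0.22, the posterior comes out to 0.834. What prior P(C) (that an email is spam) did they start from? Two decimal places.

In odds form, posterior odds = prior odds × likelihood ratio, so prior odds = posterior odds ÷ LR.
Posterior odds = 0.834/(1−0.834) = 5.0241. LR = 0.94/0.22 = 4.2727.
Prior odds = 5.0241/4.2727 = 1.1759, so P(C) = 1.1759/(1+1.1759) ≈ 0.54.

P(C) = 0.54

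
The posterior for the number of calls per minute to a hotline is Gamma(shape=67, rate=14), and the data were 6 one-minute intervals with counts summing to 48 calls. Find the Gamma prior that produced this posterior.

A Gamma(α, β) prior (rate parametrization) on a Poisson rate with n observations summing to S gives posterior Gamma(α+S, β+n).
So α = 67 − 48 = 19 and β = 14 − 6 = 8.

Gamma(shape=19, rate=8)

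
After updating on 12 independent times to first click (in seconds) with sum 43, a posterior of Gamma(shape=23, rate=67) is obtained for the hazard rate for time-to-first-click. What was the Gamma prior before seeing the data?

Gamma(shape=11, rate=24)

For an exponential likelihood with a Gamma(α, β) prior on the rate, n observations with total T give posterior Gamma(α+n, β+T).
So α = 23 − 12 = 11 and β = 67 − 43 = 24.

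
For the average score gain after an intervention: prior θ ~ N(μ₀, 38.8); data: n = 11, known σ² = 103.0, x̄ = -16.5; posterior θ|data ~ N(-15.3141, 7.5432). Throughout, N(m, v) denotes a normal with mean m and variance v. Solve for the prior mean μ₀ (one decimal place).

With known observation variance, the Normal–Normal posterior has precision τ_n = τ₀ + n/σ² and mean μ_n = (τ₀μ₀ + (n/σ²)x̄)/τ_n.
Here τ₀ = 1/38.8 = 0.025773 and τ_data = 11/103.0 = 0.106796, so τ_n = 0.132569.
Rearranging for μ₀: μ₀ = (μ_n·τ_n − τ_data·x̄)/τ₀ = (-15.3141·0.132569 − 0.106796·-16.5) / 0.025773 = -0.268041/0.025773 ≈ -10.4.

μ₀ = -10.4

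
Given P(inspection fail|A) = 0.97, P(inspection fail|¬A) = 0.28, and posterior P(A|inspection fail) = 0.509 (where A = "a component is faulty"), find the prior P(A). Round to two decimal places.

P(A) = 0.23

Bayes' rule in odds form gives O(A|E) = O(A)·[P(E|A)/P(E|¬A)], hence O(A) = O(A|E)/LR.
Posterior odds = 0.509/(1−0.509) = 1.0367. LR = 0.97/0.28 = 3.4643.
Prior odds = 1.0367/3.4643 = 0.2993, so P(A) = 0.2993/(1+0.2993) ≈ 0.23.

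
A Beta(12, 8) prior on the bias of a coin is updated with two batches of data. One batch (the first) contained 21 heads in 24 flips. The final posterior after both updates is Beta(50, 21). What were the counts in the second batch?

Sequential conjugate updates are equivalent to a single update on the pooled data, so total successes = posterior α − prior α and total failures = posterior β − prior β.
Total across both batches: 50−12=38 heads, 21−8=13 tails.
Subtract the first batch: 38−21=17 heads and 13−3=10 tails.

17 heads and 10 tails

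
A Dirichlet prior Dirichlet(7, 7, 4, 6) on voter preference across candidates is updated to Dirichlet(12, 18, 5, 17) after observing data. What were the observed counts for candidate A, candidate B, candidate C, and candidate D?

For a Dirichlet(α) prior with multinomial counts c, the posterior is Dirichlet(α + c) componentwise.
Counts are posterior − prior componentwise: 12−7=5, 18−7=11, 5−4=1, 17−6=11.

counts (5, 11, 1, 11)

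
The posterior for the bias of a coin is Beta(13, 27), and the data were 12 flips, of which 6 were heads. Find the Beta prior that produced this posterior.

A Beta(a, b) prior with s successes and f failures in binomial data gives a Beta(a+s, b+f) posterior.
So a = 13 − 6 = 7 and b = 27 − 6 = 21.

Beta(7, 21)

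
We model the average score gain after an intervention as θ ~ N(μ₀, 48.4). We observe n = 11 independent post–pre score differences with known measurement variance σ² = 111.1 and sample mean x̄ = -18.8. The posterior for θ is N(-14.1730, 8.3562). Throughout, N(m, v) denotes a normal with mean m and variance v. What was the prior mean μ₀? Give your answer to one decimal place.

μ₀ = 8.0

With known observation variance, the Normal–Normal posterior has precision τ_n = τ₀ + n/σ² and mean μ_n = (τ₀μ₀ + (n/σ²)x̄)/τ_n.
Here τ₀ = 1/48.4 = 0.020661 and τ_data = 11/111.1 = 0.099010, so τ_n = 0.119671.
Rearranging for μ₀: μ₀ = (μ_n·τ_n − τ_data·x̄)/τ₀ = (-14.1730·0.119671 − 0.099010·-18.8) / 0.020661 = 0.165291/0.020661 ≈ 8.0.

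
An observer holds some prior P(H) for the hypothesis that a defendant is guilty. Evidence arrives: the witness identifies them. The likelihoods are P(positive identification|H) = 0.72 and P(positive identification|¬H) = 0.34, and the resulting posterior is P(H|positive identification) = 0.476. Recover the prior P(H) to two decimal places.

Bayes' rule in odds form gives O(H|E) = O(H)·[P(E|H)/P(E|¬H)], hence O(H) = O(H|E)/LR.
Posterior odds = 0.476/(1−0.476) = 0.9084. LR = 0.72/0.34 = 2.1176.
Prior odds = 0.9084/2.1176 = 0.4290, so P(H) = 0.4290/(1+0.4290) ≈ 0.30.

P(H) = 0.30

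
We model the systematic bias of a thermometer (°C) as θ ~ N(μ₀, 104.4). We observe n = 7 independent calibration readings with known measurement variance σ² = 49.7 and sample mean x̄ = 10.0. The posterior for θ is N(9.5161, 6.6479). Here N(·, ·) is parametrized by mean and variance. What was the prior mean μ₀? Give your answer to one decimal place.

With known observation variance, the Normal–Normal posterior has precision τ_n = τ₀ + n/σ² and mean μ_n = (τ₀μ₀ + (n/σ²)x̄)/τ_n.
Here τ₀ = 1/104.4 = 0.009579 and τ_data = 7/49.7 = 0.140845, so τ_n = 0.150424.
Rearranging for μ₀: μ₀ = (μ_n·τ_n − τ_data·x̄)/τ₀ = (9.5161·0.150424 − 0.140845·10.0) / 0.009579 = 0.023000/0.009579 ≈ 2.4.

μ₀ = 2.4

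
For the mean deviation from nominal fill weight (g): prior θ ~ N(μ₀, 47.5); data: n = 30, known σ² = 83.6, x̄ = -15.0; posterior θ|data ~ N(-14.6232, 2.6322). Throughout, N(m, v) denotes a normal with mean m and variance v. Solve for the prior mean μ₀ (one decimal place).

The posterior mean is a precision-weighted average: μ_n = (τ₀μ₀ + τ_data·x̄)/(τ₀+τ_data), with τ₀=1/σ₀² and τ_data=n/σ².
Here τ₀ = 1/47.5 = 0.021053 and τ_data = 30/83.6 = 0.358852, so τ_n = 0.379905.
Rearranging for μ₀: μ₀ = (μ_n·τ_n − τ_data·x̄)/τ₀ = (-14.6232·0.379905 − 0.358852·-15.0) / 0.021053 = -0.172647/0.021053 ≈ -8.2.

μ₀ = -8.2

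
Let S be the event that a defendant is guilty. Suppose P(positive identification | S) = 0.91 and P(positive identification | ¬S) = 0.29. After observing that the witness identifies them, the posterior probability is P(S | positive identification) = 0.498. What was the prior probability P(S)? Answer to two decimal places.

In odds form, posterior odds = prior odds × likelihood ratio, so prior odds = posterior odds ÷ LR.
Posterior odds = 0.498/(1−0.498) = 0.9920. LR = 0.91/0.29 = 3.1379.
Prior odds = 0.9920/3.1379 = 0.3161, so P(S) = 0.3161/(1+0.3161) ≈ 0.24.

P(S) = 0.24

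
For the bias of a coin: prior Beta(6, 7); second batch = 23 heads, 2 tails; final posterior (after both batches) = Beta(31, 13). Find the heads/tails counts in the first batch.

2 heads and 4 tails

Because Beta–binomial updating is additive in the counts, the combined data contributed (α_post−α_prior, β_post−β_prior) successes and failures.
Total across both batches: 31−6=25 heads, 13−7=6 tails.
Subtract the second batch: 25−23=2 heads and 6−2=4 tails.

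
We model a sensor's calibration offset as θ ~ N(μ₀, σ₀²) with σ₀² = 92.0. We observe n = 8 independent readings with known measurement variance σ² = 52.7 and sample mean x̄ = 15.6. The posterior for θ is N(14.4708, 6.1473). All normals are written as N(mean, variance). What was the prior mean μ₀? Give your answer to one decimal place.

μ₀ = -1.3

The posterior mean is a precision-weighted average: μ_n = (τ₀μ₀ + τ_data·x̄)/(τ₀+τ_data), with τ₀=1/σ₀² and τ_data=n/σ².
Here τ₀ = 1/92.0 = 0.010870 and τ_data = 8/52.7 = 0.151803, so τ_n = 0.162673.
Rearranging for μ₀: μ₀ = (μ_n·τ_n − τ_data·x̄)/τ₀ = (14.4708·0.162673 − 0.151803·15.6) / 0.010870 = -0.014118/0.010870 ≈ -1.3.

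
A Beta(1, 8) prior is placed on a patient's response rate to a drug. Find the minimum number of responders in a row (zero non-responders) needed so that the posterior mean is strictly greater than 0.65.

k = 14

After k responders and 0 non-responders the posterior is Beta(1+k, 8), with mean (1+k)/(1+8+k).
Set (1+k)/(9+k) > 0.65 and solve: k > (0.65·9 − 1)/(1 − 0.65) = 13.857.
The smallest integer exceeding 13.857 is 14.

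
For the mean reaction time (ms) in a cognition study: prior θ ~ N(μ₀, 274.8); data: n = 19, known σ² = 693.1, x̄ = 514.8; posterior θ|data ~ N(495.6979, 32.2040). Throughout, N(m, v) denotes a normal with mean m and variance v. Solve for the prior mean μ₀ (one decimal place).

μ₀ = 351.8

With known observation variance, the Normal–Normal posterior has precision τ_n = τ₀ + n/σ² and mean μ_n = (τ₀μ₀ + (n/σ²)x̄)/τ_n.
Here τ₀ = 1/274.8 = 0.003639 and τ_data = 19/693.1 = 0.027413, so τ_n = 0.031052.
Rearranging for μ₀: μ₀ = (μ_n·τ_n − τ_data·x̄)/τ₀ = (495.6979·0.031052 − 0.027413·514.8) / 0.003639 = 1.280199/0.003639 ≈ 351.8.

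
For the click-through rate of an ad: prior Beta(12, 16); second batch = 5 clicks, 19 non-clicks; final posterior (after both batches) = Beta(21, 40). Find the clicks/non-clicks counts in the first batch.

Because Beta–binomial updating is additive in the counts, the combined data contributed (α_post−α_prior, β_post−β_prior) successes and failures.
Total across both batches: 21−12=9 clicks, 40−16=24 non-clicks.
Subtract the second batch: 9−5=4 clicks and 24−19=5 non-clicks.

4 clicks and 5 non-clicks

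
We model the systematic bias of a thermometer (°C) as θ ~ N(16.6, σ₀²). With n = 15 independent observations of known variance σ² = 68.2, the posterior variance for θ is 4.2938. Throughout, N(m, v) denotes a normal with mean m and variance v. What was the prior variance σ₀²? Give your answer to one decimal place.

Posterior precision equals prior precision plus data precision: 1/σ_n² = 1/σ₀² + n/σ².
So 1/σ₀² = 1/4.2938 − 15/68.2 = 0.232894 − 0.219941 = 0.012953.
Hence σ₀² = 1/0.012953 ≈ 77.2.

σ₀² = 77.2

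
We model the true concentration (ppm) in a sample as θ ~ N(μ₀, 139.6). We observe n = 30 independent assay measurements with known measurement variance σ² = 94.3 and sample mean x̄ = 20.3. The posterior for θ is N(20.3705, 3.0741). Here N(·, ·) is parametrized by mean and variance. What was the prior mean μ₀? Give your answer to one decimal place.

With known observation variance, the Normal–Normal posterior has precision τ_n = τ₀ + n/σ² and mean μ_n = (τ₀μ₀ + (n/σ²)x̄)/τ_n.
Here τ₀ = 1/139.6 = 0.007163 and τ_data = 30/94.3 = 0.318134, so τ_n = 0.325297.
Rearranging for μ₀: μ₀ = (μ_n·τ_n − τ_data·x̄)/τ₀ = (20.3705·0.325297 − 0.318134·20.3) / 0.007163 = 0.168342/0.007163 ≈ 23.5.

μ₀ = 23.5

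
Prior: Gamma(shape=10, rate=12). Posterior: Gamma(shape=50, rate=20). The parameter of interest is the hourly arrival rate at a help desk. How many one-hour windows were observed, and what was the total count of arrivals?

A Gamma(α, β) prior (rate parametrization) on a Poisson rate with n observations summing to S gives posterior Gamma(α+S, β+n).
Matching: Σxᵢ = 50 − 10 = 40 and n = 20 − 12 = 8.

n = 8 one-hour windows with total 40 arrivals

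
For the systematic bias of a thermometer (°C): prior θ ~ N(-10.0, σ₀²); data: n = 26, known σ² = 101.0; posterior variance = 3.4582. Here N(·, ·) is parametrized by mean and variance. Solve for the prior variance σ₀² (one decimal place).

Posterior precision equals prior precision plus data precision: 1/σ_n² = 1/σ₀² + n/σ².
So 1/σ₀² = 1/3.4582 − 26/101.0 = 0.289168 − 0.257426 = 0.031742.
Hence σ₀² = 1/0.031742 ≈ 31.5.

σ₀² = 31.5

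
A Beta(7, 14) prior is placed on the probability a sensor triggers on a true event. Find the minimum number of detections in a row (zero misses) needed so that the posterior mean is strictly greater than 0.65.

After k detections and 0 misses the posterior is Beta(7+k, 14), with mean (7+k)/(7+14+k).
Set (7+k)/(21+k) > 0.65 and solve: k > (0.65·21 − 7)/(1 − 0.65) = 19.000.
The smallest integer exceeding 19.000 is 20.

k = 20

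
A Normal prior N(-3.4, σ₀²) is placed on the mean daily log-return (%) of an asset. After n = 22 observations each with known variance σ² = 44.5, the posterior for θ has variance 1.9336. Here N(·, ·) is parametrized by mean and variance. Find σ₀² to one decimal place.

Posterior precision equals prior precision plus data precision: 1/σ_n² = 1/σ₀² + n/σ².
So 1/σ₀² = 1/1.9336 − 22/44.5 = 0.517170 − 0.494382 = 0.022788.
Hence σ₀² = 1/0.022788 ≈ 43.9.

σ₀² = 43.9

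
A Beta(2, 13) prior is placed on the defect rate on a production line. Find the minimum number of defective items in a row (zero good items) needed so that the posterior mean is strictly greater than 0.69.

k = 27

After k defective items and 0 good items the posterior is Beta(2+k, 13), with mean (2+k)/(2+13+k).
Set (2+k)/(15+k) > 0.69 and solve: k > (0.69·15 − 2)/(1 − 0.69) = 26.935.
The smallest integer exceeding 26.935 is 27.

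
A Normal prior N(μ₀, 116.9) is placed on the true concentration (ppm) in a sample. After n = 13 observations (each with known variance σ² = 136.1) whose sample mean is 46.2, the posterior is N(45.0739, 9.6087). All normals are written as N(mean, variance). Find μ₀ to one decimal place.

The posterior mean is a precision-weighted average: μ_n = (τ₀μ₀ + τ_data·x̄)/(τ₀+τ_data), with τ₀=1/σ₀² and τ_data=n/σ².
Here τ₀ = 1/116.9 = 0.008554 and τ_data = 13/136.1 = 0.095518, so τ_n = 0.104072.
Rearranging for μ₀: μ₀ = (μ_n·τ_n − τ_data·x̄)/τ₀ = (45.0739·0.104072 − 0.095518·46.2) / 0.008554 = 0.277999/0.008554 ≈ 32.5.

μ₀ = 32.5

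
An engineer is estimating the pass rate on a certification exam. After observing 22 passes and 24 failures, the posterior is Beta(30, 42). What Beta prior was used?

Beta(8, 18)

Under Beta–binomial conjugacy the posterior parameters are (a+s, b+f).
So a = 30 − 22 = 8 and b = 42 − 24 = 18.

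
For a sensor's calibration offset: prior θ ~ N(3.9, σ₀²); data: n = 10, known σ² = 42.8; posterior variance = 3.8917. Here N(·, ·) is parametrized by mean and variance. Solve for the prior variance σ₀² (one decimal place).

σ₀² = 42.9

For the Normal–Normal model with known σ², precisions add: τ_n = τ₀ + n/σ².
So 1/σ₀² = 1/3.8917 − 10/42.8 = 0.256957 − 0.233645 = 0.023312.
Hence σ₀² = 1/0.023312 ≈ 42.9.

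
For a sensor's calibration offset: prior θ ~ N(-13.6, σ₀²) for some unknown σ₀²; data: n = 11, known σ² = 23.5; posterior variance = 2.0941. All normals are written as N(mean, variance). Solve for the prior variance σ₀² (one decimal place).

For the Normal–Normal model with known σ², precisions add: τ_n = τ₀ + n/σ².
So 1/σ₀² = 1/2.0941 − 11/23.5 = 0.477532 − 0.468085 = 0.009447.
Hence σ₀² = 1/0.009447 ≈ 105.9.

σ₀² = 105.9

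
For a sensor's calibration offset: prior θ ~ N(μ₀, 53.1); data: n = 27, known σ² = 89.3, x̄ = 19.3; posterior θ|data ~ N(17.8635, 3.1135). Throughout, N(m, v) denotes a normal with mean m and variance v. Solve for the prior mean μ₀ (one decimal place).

The posterior mean is a precision-weighted average: μ_n = (τ₀μ₀ + τ_data·x̄)/(τ₀+τ_data), with τ₀=1/σ₀² and τ_data=n/σ².
Here τ₀ = 1/53.1 = 0.018832 and τ_data = 27/89.3 = 0.302352, so τ_n = 0.321184.
Rearranging for μ₀: μ₀ = (μ_n·τ_n − τ_data·x̄)/τ₀ = (17.8635·0.321184 − 0.302352·19.3) / 0.018832 = -0.097923/0.018832 ≈ -5.2.

μ₀ = -5.2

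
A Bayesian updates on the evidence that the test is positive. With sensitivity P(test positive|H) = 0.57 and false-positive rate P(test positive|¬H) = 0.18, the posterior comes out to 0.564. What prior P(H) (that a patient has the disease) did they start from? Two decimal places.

Bayes' rule in odds form gives O(H|E) = O(H)·[P(E|H)/P(E|¬H)], hence O(H) = O(H|E)/LR.
Posterior odds = 0.564/(1−0.564) = 1.2936. LR = 0.57/0.18 = 3.1667.
Prior odds = 1.2936/3.1667 = 0.4085, so P(H) = 0.4085/(1+0.4085) ≈ 0.29.

P(H) = 0.29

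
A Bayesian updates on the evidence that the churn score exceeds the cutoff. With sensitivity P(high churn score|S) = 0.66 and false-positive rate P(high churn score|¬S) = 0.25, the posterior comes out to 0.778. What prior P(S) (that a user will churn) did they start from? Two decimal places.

P(S) = 0.57

Bayes' rule in odds form gives O(S|E) = O(S)·[P(E|S)/P(E|¬S)], hence O(S) = O(S|E)/LR.
Posterior odds = 0.778/(1−0.778) = 3.5045. LR = 0.66/0.25 = 2.6400.
Prior odds = 3.5045/2.6400 = 1.3275, so P(S) = 1.3275/(1+1.3275) ≈ 0.57.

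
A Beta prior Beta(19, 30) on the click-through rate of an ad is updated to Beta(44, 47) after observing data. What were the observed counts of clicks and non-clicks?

25 clicks and 17 non-clicks

A Beta(α, β) prior with s successes and f failures in binomial data gives a Beta(α+s, β+f) posterior.
So s = 44 − 19 = 25 and f = 47 − 30 = 17.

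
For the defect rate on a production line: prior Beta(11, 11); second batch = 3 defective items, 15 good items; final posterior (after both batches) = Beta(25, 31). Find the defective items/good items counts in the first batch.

11 defective items and 5 good items

Sequential conjugate updates are equivalent to a single update on the pooled data, so total successes = posterior α − prior α and total failures = posterior β − prior β.
Total across both batches: 25−11=14 defective items, 31−11=20 good items.
Subtract the second batch: 14−3=11 defective items and 20−15=5 good items.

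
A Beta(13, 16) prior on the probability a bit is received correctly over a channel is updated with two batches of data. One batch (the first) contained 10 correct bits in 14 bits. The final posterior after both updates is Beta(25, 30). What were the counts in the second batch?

Because Beta–binomial updating is additive in the counts, the combined data contributed (α_post−α_prior, β_post−β_prior) successes and failures.
Total across both batches: 25−13=12 correct bits, 30−16=14 errors.
Subtract the first batch: 12−10=2 correct bits and 14−4=10 errors.

2 correct bits and 10 errors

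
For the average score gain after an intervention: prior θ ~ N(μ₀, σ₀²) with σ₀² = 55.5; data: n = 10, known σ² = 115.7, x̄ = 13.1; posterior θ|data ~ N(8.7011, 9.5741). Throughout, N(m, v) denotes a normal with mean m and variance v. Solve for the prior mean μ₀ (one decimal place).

The posterior mean is a precision-weighted average: μ_n = (τ₀μ₀ + τ_data·x̄)/(τ₀+τ_data), with τ₀=1/σ₀² and τ_data=n/σ².
Here τ₀ = 1/55.5 = 0.018018 and τ_data = 10/115.7 = 0.086430, so τ_n = 0.104448.
Rearranging for μ₀: μ₀ = (μ_n·τ_n − τ_data·x̄)/τ₀ = (8.7011·0.104448 − 0.086430·13.1) / 0.018018 = -0.223421/0.018018 ≈ -12.4.

μ₀ = -12.4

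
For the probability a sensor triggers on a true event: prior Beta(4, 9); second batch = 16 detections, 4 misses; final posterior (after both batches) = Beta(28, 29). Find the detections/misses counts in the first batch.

8 detections and 16 misses

Sequential conjugate updates are equivalent to a single update on the pooled data, so total successes = posterior α − prior α and total failures = posterior β − prior β.
Total across both batches: 28−4=24 detections, 29−9=20 misses.
Subtract the second batch: 24−16=8 detections and 20−4=16 misses.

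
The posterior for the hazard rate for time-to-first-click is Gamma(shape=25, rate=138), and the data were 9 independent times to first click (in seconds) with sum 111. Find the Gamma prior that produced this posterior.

Gamma(shape=16, rate=27)

For an exponential likelihood with a Gamma(α, β) prior on the rate, n observations with total T give posterior Gamma(α+n, β+T).
So α = 25 − 9 = 16 and β = 138 − 111 = 27.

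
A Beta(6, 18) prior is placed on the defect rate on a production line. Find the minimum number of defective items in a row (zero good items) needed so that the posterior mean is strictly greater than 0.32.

After k defective items and 0 good items the posterior is Beta(6+k, 18), with mean (6+k)/(6+18+k).
Set (6+k)/(24+k) > 0.32 and solve: k > (0.32·24 − 6)/(1 − 0.32) = 2.471.
The smallest integer exceeding 2.471 is 3.

k = 3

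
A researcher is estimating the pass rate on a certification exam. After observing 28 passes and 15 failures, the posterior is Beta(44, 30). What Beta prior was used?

Beta(16, 15)

Beta is conjugate to the binomial likelihood: posterior = Beta(α+s, β+f).
Subtract the data counts: 44−28=16, 30−15=15.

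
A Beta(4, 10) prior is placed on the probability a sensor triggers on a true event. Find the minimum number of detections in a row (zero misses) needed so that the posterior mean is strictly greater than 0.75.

k = 27

After k detections and 0 misses the posterior is Beta(4+k, 10), with mean (4+k)/(4+10+k).
Set (4+k)/(14+k) > 0.75 and solve: k > (0.75·14 − 4)/(1 − 0.75) = 26.000.
The smallest integer exceeding 26.000 is 27.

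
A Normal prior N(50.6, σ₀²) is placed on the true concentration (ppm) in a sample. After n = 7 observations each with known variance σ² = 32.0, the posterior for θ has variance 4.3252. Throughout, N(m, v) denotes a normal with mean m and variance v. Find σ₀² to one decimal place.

Posterior precision equals prior precision plus data precision: 1/σ_n² = 1/σ₀² + n/σ².
So 1/σ₀² = 1/4.3252 − 7/32.0 = 0.231203 − 0.218750 = 0.012453.
Hence σ₀² = 1/0.012453 ≈ 80.3.

σ₀² = 80.3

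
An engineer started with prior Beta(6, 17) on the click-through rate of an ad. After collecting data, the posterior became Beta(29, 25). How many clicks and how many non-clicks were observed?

23 clicks and 8 non-clicks

Beta is conjugate to the binomial likelihood: posterior = Beta(a+s, b+f).
So s = 29 − 6 = 23 and f = 25 − 17 = 8.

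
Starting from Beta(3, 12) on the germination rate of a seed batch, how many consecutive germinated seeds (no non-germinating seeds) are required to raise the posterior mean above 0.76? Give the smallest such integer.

After k germinated seeds and 0 non-germinating seeds the posterior is Beta(3+k, 12), with mean (3+k)/(3+12+k).
Set (3+k)/(15+k) > 0.76 and solve: k > (0.76·15 − 3)/(1 − 0.76) = 35.000.
The smallest integer exceeding 35.000 is 36.

k = 36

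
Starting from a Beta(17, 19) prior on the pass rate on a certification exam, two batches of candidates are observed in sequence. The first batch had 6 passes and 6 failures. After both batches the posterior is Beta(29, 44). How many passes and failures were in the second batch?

6 passes and 19 failures

Because Beta–binomial updating is additive in the counts, the combined data contributed (α_post−α_prior, β_post−β_prior) successes and failures.
Total across both batches: 29−17=12 passes, 44−19=25 failures.
Subtract the first batch: 12−6=6 passes and 25−6=19 failures.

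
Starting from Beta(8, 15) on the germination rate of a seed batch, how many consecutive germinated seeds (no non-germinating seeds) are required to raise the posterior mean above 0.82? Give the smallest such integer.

k = 61

After k germinated seeds and 0 non-germinating seeds the posterior is Beta(8+k, 15), with mean (8+k)/(8+15+k).
Set (8+k)/(23+k) > 0.82 and solve: k > (0.82·23 − 8)/(1 − 0.82) = 60.333.
The smallest integer exceeding 60.333 is 61, and checking k=61: (69)/(84) = 0.8214 > 0.82.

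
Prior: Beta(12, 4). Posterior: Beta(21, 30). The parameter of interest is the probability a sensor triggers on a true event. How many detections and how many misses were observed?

Under Beta–binomial conjugacy the posterior parameters are (a+s, b+f).
So s = 21 − 12 = 9 and f = 30 − 4 = 26.

9 detections and 26 misses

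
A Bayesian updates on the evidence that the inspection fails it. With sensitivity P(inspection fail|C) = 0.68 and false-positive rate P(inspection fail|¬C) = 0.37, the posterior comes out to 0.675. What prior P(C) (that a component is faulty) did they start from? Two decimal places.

In odds form, posterior odds = prior odds × likelihood ratio, so prior odds = posterior odds ÷ LR.
Posterior odds = 0.675/(1−0.675) = 2.0769. LR = 0.68/0.37 = 1.8378.
Prior odds = 2.0769/1.8378 = 1.1301, so P(C) = 1.1301/(1+1.1301) ≈ 0.53.

P(C) = 0.53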